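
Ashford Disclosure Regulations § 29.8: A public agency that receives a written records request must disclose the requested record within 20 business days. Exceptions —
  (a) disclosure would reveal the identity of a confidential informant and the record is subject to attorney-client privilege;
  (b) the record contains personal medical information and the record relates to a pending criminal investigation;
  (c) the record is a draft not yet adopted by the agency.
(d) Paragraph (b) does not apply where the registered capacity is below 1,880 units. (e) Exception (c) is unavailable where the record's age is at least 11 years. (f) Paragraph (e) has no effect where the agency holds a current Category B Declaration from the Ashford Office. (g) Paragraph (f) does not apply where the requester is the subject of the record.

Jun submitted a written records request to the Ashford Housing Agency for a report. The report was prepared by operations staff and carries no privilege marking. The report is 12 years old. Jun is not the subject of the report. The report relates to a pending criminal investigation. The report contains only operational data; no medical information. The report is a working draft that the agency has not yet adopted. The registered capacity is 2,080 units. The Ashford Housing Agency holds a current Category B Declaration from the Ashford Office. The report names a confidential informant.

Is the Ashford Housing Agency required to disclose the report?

Exception (a) does not apply: the report carries no privilege marking.
Exception (b) requires that the record contains personal medical information; but the report contains only operational data, so (b) is unavailable.
Exception (c)'s conditions are all satisfied: the report is an unadopted draft. Under paragraphs (e)–(g): (e) would limit (c) — the record's age is 12 years, meeting the 11 years threshold — but (f) sets (e) aside: (f) is triggered — a current Category B Declaration is held. (g), which would lift (f), is inapplicable — Jun is not the subject of the report. So (c) applies.

No — exception (c) applies; the Ashford Housing Agency is not required to disclose the report.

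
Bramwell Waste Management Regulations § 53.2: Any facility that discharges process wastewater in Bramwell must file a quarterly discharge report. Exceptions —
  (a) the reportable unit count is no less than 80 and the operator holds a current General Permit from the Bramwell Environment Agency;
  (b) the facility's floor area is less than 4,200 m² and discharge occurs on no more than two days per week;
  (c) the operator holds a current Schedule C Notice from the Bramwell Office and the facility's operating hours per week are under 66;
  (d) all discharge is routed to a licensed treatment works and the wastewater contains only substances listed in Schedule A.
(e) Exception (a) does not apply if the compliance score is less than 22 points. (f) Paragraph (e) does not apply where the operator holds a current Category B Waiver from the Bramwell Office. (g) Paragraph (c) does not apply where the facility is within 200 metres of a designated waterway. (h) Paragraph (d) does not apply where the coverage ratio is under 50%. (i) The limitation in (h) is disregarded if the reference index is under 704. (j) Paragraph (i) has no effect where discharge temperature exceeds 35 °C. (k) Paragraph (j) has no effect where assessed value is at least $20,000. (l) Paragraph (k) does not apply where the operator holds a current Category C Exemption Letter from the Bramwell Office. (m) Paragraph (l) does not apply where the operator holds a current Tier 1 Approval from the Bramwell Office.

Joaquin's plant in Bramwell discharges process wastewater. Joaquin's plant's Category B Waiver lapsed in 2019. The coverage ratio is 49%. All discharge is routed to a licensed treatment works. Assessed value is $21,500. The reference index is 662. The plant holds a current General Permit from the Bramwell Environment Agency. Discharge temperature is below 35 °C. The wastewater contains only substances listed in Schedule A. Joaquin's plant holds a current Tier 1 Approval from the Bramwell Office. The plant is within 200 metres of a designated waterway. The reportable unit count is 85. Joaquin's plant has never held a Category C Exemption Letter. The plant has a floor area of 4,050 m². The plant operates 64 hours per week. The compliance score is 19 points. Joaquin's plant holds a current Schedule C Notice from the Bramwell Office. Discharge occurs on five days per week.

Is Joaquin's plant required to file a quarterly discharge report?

Exception (a)'s conditions are all satisfied: the reportable unit count is 85, meeting the 80 threshold; a current General Permit is held. But: (e) operates against (a): the compliance score is 19 points, less than the 22 points limit. (f) is inapplicable (no current Category B Waiver is held), so (e) stands. Exception (a) does not apply.
Exception (b) fails — discharge occurs on five days per week.
Exception (c)'s conditions are all satisfied: a current Schedule C Notice is held; the facility's operating hours per week are 64, under the 66 limit. But applying paragraph (g): (g) is engaged — the plant is within 200 m of a designated waterway. (c) is therefore removed.
Exception (d)'s conditions are all satisfied: discharge is routed to a licensed treatment works; the wastewater is Schedule-A-only. Considering the limiting provisions: (h) would limit (d) — the coverage ratio is 49%, under the 50% limit — but (i) sets (h) aside: (i) is engaged — the reference index is 662, under the 704 limit. (j) is inapplicable (discharge temperature is below 35 °C), so (i) stands. Exception (d) stands.

No — exception (d) applies; Joaquin's plant is not required to file a quarterly discharge report.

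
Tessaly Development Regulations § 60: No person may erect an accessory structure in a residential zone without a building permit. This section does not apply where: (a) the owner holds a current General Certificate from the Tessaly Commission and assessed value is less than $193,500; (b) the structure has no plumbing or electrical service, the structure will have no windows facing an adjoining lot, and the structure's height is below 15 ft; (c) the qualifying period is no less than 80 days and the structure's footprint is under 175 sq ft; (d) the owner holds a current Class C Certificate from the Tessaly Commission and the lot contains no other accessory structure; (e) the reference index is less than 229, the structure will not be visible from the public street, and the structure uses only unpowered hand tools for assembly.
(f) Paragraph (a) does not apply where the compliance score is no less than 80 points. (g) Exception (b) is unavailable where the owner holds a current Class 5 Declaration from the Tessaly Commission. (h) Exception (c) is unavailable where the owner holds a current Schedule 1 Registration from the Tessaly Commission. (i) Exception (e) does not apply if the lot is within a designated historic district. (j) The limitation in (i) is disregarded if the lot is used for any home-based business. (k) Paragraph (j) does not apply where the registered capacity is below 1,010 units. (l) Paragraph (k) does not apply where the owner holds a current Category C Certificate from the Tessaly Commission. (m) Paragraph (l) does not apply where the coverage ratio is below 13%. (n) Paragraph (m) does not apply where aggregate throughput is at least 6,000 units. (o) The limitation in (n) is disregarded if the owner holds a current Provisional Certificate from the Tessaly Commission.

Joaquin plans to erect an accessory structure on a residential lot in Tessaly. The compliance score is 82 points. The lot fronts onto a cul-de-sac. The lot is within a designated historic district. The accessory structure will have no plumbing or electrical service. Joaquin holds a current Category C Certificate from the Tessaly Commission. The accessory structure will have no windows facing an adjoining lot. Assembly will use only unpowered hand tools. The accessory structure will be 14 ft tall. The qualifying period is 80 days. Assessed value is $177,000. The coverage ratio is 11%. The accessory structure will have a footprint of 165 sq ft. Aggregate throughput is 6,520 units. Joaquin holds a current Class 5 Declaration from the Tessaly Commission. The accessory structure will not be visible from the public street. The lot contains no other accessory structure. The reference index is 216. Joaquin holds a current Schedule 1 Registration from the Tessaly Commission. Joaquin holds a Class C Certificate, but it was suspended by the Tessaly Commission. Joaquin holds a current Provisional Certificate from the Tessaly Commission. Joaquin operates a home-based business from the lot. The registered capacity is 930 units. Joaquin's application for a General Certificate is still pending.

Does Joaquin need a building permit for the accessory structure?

Yes — Joaquin must obtain a building permit.

Exception (a) does not apply: no current General Certificate is held.
All of (b)'s requirements are met (there is no plumbing or electrical service; no windows face an adjoining lot; the structure's height is 14 ft, below the 15 ft limit). Turning to paragraph (g): (g) operates against (b): a current Class 5 Declaration is held. Exception (b) does not apply.
All of (c)'s requirements are met (the qualifying period is 80 days, meeting the 80 days threshold; the structure's footprint is 165 sq ft, under the 175 sq ft limit). But: (h) operates against (c): a current Schedule 1 Registration is held. So (c) is unavailable.
Exception (d) does not apply: no current Class C Certificate is held.
Exception (e)'s conditions are all satisfied: the reference index is 216, less than the 229 limit; the structure will not be visible from the street; assembly uses only hand tools. But applying paragraphs (i)–(o): (i) operates against (e): the lot is in a historic district. (j) would limit (i) — a home-based business operates on the lot — but (k) sets (j) aside: (k) operates — the registered capacity is 930 units, below the 1,010 units limit. (l) operates (a current Category C Certificate is held), but is displaced by (m): (m) applies — the coverage ratio is 11%, below the 13% limit. (n) would limit (m) — aggregate throughput is 6,520 units, meeting the 6,000 units threshold — but (o) sets (n) aside: (o) applies — a current Provisional Certificate is held. Exception (e) does not apply.
No exception displaces § 60.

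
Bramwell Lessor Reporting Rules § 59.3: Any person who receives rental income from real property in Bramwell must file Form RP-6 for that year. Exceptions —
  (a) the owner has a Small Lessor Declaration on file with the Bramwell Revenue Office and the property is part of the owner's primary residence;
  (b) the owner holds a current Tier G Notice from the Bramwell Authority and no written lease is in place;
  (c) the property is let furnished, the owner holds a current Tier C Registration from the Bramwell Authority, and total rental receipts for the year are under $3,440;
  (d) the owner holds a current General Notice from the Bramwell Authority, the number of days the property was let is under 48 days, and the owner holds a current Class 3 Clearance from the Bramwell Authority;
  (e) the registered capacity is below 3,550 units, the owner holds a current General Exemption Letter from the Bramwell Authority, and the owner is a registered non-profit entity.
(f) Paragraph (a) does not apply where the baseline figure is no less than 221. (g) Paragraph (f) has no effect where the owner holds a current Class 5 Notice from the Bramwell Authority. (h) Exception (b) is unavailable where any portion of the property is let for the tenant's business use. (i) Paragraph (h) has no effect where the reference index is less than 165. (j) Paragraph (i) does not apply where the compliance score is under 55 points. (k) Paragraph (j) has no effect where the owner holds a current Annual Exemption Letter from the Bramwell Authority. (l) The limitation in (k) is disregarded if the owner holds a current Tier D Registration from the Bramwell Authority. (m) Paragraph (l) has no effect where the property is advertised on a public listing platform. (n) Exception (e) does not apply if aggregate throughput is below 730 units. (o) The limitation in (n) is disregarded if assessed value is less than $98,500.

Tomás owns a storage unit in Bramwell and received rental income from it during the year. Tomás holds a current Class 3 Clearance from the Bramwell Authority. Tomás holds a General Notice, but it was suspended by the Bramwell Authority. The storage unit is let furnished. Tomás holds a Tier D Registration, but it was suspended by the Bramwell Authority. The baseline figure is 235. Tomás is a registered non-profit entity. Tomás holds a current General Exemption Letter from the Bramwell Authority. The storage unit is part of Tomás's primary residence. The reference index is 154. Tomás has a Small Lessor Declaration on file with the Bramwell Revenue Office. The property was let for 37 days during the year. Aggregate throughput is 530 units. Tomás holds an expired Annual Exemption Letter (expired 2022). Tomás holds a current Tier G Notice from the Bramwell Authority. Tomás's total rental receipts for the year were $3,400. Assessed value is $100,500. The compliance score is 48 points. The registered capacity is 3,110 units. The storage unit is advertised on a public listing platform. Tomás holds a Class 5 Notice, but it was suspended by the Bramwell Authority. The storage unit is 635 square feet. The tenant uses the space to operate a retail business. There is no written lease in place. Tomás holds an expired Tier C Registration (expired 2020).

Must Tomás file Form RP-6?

Yes — Tomás must file Form RP-6.

Exception (a) is satisfied on its face — a Small Lessor Declaration is on file; the storage unit is part of the primary residence. However, paragraphs (f)–(g) must be considered: (f) operates against (a): the baseline figure is 235, meeting the 221 threshold. (g), which would lift (f), is not triggered — the Class 5 Notice is not current. So (a) is unavailable.
Exception (b) is satisfied on its face — a current Tier G Notice is held; there is no written lease. Turning to paragraphs (h)–(m): (h) operates — the space is let for business use. (i) operates (the reference index is 154, less than the 165 limit), but is overridden by (j): (j) is engaged — the compliance score is 48 points, under the 55 points limit. (k) does not operate here (no current Annual Exemption Letter is held), so (j) stands. Exception (b) does not apply.
Exception (c) fails — no current Tier C Registration is held.
Exception (d) does not apply: no current General Notice is held.
Exception (e): the registered capacity is 3,110 units, below the 3,550 units limit; a current General Exemption Letter is held; Tomás is a registered non-profit — every condition holds. However, paragraphs (n)–(o) must be considered: (n) operates — aggregate throughput is 530 units, below the 730 units limit. (o), which would lift (n), does not operate here — assessed value is $100,500, not less than $98,500. So (e) is unavailable.
No exception displaces § 59.3.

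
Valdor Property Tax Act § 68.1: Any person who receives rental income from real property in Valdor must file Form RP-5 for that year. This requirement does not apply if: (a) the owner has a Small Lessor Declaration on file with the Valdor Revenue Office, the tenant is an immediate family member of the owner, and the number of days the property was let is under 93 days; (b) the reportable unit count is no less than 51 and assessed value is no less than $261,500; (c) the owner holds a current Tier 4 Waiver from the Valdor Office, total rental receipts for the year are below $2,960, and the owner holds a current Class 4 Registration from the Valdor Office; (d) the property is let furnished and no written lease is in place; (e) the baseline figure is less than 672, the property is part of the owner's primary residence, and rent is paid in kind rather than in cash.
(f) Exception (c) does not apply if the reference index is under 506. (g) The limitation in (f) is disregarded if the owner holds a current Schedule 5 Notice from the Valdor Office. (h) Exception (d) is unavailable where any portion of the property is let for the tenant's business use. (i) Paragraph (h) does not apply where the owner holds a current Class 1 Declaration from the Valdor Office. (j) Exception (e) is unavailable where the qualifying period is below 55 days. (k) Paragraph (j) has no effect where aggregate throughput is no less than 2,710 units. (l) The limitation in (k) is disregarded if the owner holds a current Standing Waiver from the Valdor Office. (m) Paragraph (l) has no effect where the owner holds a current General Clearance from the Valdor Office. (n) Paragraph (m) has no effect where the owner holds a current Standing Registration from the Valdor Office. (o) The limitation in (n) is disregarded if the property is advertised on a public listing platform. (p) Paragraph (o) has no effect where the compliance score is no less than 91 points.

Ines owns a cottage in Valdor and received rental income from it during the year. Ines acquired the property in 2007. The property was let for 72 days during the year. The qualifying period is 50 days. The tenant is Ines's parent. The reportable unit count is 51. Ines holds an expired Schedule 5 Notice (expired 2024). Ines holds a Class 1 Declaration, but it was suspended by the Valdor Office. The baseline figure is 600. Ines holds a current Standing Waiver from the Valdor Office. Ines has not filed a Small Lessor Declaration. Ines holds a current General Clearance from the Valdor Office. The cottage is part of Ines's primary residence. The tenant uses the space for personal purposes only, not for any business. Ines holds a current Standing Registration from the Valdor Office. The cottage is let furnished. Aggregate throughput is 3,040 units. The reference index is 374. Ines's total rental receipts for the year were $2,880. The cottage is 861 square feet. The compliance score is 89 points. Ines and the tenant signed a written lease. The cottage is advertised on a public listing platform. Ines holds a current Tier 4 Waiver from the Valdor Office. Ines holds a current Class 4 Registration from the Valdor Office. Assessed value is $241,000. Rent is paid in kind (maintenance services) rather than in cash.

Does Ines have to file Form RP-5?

Exception (a) fails — no Small Lessor Declaration is on file.
Exception (b) fails — assessed value is $241,000, short of $261,500.
Exception (c)'s conditions are all satisfied: a current Tier 4 Waiver is held; total rental receipts for the year are $2,880, below the $2,960 limit; a current Class 4 Registration is held. But: (f) operates against (c): the reference index is 374, under the 506 limit. (g) is not triggered (no current Schedule 5 Notice is held), so (f) stands. So (c) is unavailable.
Exception (d) fails — a written lease is in place.
All of (e)'s requirements are met (the baseline figure is 600, less than the 672 limit; the cottage is part of the primary residence; rent is paid in kind). As to paragraphs (j)–(p): (j) would limit (e) — the qualifying period is 50 days, below the 55 days limit — but (k) sets (j) aside: (k) operates against (j): aggregate throughput is 3,040 units, meeting the 2,710 units threshold. (l) applies (a current Standing Waiver is held), but is displaced by (m): (m) is engaged — a current General Clearance is held. (n) would limit (m) — a current Standing Registration is held — but (o) sets (n) aside: (o) operates against (n): the property is publicly advertised. (p), which would lift (o), is not triggered — the compliance score is 89 points, short of 91 points. So (e) applies.

No — exception (e) applies; Ines is not required to file Form RP-5.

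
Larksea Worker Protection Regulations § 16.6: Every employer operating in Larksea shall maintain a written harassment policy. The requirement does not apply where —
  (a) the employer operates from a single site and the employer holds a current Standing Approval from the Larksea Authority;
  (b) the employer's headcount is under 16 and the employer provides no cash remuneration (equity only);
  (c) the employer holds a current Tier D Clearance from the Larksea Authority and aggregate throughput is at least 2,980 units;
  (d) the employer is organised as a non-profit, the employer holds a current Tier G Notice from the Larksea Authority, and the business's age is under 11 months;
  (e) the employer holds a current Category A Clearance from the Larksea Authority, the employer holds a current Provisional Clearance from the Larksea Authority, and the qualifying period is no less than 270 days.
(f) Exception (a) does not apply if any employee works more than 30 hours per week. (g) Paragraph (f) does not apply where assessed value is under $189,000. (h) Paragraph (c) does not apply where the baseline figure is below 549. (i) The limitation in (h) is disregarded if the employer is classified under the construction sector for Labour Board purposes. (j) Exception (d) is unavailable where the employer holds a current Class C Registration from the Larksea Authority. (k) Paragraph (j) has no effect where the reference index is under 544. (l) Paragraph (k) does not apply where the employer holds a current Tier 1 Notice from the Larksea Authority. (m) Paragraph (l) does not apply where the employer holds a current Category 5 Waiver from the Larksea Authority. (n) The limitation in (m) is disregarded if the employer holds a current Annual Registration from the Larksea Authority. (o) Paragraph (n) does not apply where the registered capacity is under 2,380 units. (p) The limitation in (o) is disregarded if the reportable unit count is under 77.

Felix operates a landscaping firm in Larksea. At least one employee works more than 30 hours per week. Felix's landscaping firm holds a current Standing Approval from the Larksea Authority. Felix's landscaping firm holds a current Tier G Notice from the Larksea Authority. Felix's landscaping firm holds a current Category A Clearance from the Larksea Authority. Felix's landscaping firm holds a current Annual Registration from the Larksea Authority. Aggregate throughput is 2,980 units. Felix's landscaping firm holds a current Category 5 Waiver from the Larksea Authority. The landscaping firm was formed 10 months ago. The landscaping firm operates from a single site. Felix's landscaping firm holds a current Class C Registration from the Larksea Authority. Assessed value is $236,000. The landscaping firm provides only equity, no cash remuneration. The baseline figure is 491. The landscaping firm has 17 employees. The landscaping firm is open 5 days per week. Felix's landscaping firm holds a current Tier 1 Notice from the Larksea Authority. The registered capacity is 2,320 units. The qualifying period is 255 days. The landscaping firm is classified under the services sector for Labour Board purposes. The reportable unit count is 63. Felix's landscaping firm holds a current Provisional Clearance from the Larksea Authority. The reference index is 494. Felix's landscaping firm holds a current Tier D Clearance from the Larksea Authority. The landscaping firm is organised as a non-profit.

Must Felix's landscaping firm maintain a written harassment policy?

Exception (a) is satisfied on its face — the employer operates from a single site; a current Standing Approval is held. However, paragraphs (f)–(g) must be considered: (f) operates against (a): at least one employee exceeds 30 hours/week. (g) is not engaged (assessed value is $236,000, not under $189,000), so (f) stands. So (a) is unavailable.
Exception (b) fails — the employer's headcount is 17, not under 16.
Exception (c) is satisfied on its face — a current Tier D Clearance is held; aggregate throughput is 2,980 units, meeting the 2,980 units threshold. But applying paragraphs (h)–(i): (h) operates against (c): the baseline figure is 491, below the 549 limit. (i) is not triggered (the landscaping firm is classified under the services sector), so (h) stands. (c) is therefore removed.
Exception (d) is satisfied on its face — the employer is a non-profit; a current Tier G Notice is held; the business's age is 10 months, under the 11 months limit. But applying paragraphs (j)–(p): (j) applies — a current Class C Registration is held. (k) would limit (j) — the reference index is 494, under the 544 limit — but (l) sets (k) aside: (l) is triggered — a current Tier 1 Notice is held. (m) would limit (l) — a current Category 5 Waiver is held — but (n) sets (m) aside: (n) applies — a current Annual Registration is held. (o) would limit (n) — the registered capacity is 2,320 units, under the 2,380 units limit — but (p) sets (o) aside: (p) applies — the reportable unit count is 63, under the 77 limit. Exception (d) does not apply.
Exception (e) fails — the qualifying period is 255 days, short of 270 days.
Every exception is unavailable, so the rule governs.

Yes — Felix's landscaping firm must maintain a written harassment policy.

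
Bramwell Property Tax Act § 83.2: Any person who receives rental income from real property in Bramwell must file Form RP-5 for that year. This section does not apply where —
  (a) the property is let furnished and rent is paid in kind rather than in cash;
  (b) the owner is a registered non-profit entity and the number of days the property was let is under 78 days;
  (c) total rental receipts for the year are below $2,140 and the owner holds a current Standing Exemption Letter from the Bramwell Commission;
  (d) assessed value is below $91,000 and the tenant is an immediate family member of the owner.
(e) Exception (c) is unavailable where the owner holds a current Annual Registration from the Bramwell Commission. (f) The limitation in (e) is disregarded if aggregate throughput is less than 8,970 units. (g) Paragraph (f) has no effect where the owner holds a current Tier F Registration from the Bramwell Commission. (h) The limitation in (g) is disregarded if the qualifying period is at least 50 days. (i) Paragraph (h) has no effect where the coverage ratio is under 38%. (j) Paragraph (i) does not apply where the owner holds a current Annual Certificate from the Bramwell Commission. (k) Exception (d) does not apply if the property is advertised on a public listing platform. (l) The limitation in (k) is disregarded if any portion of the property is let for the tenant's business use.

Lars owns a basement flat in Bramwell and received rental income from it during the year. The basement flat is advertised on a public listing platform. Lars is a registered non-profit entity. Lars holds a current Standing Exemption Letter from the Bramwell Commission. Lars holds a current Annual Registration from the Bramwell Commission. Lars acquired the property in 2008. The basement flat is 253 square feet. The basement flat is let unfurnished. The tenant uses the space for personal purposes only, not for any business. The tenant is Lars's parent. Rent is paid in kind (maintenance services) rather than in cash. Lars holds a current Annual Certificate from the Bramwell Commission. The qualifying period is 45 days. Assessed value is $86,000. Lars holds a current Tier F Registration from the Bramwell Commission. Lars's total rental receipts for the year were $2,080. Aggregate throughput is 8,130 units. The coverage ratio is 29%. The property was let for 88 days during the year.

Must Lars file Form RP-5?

Exception (a) fails — the property is let unfurnished.
Exception (b) requires that the number of days the property was let is under 78 days; but the number of days the property was let is 88 days, not under 78 days, so (b) is unavailable.
Exception (c)'s conditions are all satisfied: total rental receipts for the year are $2,080, below the $2,140 limit; a current Standing Exemption Letter is held. However, paragraphs (e)–(j) must be considered: (e) operates — a current Annual Registration is held. (f) would limit (e) — aggregate throughput is 8,130 units, less than the 8,970 units limit — but (g) sets (f) aside: (g) operates against (f): a current Tier F Registration is held. (h) is inapplicable (the qualifying period is 45 days, short of 50 days), so (g) stands. (c) is therefore removed.
Exception (d) is satisfied on its face — assessed value is $86,000, below the $91,000 limit; the tenant is an immediate family member. However, paragraphs (k)–(l) must be considered: (k) operates against (d): the property is publicly advertised. (l) does not operate here (the space is used for personal purposes only), so (k) stands. So (d) is unavailable.
No exception is made out. Lars falls within the general rule.

Yes — Lars must file Form RP-5.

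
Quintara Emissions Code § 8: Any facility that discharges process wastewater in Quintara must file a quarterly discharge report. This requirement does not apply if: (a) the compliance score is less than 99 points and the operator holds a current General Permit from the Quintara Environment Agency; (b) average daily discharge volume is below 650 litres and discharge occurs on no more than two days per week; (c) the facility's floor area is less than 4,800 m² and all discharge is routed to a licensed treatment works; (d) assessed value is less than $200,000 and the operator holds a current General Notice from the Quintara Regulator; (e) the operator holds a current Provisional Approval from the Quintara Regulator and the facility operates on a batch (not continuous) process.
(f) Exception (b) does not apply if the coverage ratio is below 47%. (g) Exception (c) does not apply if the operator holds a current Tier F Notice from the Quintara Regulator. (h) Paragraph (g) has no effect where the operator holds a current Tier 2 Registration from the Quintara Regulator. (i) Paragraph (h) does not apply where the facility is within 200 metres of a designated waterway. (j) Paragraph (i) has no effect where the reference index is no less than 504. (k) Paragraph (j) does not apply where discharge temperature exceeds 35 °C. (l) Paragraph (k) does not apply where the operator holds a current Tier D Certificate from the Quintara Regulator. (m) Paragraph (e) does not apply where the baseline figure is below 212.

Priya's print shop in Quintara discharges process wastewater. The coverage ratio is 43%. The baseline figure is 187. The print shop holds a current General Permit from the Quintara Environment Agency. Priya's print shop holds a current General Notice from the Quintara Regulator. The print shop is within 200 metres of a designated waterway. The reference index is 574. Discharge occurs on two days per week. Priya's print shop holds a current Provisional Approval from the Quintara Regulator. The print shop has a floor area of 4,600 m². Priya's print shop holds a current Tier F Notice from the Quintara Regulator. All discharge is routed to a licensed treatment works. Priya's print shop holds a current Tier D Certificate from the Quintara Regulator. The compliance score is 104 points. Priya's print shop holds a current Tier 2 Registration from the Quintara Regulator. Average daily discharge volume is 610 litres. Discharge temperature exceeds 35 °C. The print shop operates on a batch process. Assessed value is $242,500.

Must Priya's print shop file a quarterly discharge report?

Exception (a) requires that the compliance score is less than 99 points; but the compliance score is 104 points, not less than 99 points, so (a) is unavailable.
All of (b)'s requirements are met (average daily discharge volume is 610 litres, below the 650 litres limit; discharge occurs on no more than two days per week). But applying paragraph (f): (f) is engaged — the coverage ratio is 43%, below the 47% limit. Exception (b) does not apply.
Exception (c): the facility's floor area is 4,600 m², less than the 4,800 m² limit; discharge is routed to a licensed treatment works — every condition holds. Under paragraphs (g)–(l): (g) would limit (c) — a current Tier F Notice is held — but (h) sets (g) aside: (h) operates — a current Tier 2 Registration is held. (i) would limit (h) — the print shop is within 200 m of a designated waterway — but (j) sets (i) aside: (j) operates against (i): the reference index is 574, meeting the 504 threshold. (k) applies (discharge temperature exceeds 35 °C), but is itself disapplied by (l): (l) applies — a current Tier D Certificate is held. Exception (c) stands.
Exception (d) does not apply: assessed value is $242,500, not less than $200,000.
Exception (e): a current Provisional Approval is held; the facility operates on a batch process — every condition holds. However, paragraph (m) must be considered: (m) applies — the baseline figure is 187, below the 212 limit. Exception (e) does not apply.

No — exception (c) applies; Priya's print shop is not required to file a quarterly discharge report.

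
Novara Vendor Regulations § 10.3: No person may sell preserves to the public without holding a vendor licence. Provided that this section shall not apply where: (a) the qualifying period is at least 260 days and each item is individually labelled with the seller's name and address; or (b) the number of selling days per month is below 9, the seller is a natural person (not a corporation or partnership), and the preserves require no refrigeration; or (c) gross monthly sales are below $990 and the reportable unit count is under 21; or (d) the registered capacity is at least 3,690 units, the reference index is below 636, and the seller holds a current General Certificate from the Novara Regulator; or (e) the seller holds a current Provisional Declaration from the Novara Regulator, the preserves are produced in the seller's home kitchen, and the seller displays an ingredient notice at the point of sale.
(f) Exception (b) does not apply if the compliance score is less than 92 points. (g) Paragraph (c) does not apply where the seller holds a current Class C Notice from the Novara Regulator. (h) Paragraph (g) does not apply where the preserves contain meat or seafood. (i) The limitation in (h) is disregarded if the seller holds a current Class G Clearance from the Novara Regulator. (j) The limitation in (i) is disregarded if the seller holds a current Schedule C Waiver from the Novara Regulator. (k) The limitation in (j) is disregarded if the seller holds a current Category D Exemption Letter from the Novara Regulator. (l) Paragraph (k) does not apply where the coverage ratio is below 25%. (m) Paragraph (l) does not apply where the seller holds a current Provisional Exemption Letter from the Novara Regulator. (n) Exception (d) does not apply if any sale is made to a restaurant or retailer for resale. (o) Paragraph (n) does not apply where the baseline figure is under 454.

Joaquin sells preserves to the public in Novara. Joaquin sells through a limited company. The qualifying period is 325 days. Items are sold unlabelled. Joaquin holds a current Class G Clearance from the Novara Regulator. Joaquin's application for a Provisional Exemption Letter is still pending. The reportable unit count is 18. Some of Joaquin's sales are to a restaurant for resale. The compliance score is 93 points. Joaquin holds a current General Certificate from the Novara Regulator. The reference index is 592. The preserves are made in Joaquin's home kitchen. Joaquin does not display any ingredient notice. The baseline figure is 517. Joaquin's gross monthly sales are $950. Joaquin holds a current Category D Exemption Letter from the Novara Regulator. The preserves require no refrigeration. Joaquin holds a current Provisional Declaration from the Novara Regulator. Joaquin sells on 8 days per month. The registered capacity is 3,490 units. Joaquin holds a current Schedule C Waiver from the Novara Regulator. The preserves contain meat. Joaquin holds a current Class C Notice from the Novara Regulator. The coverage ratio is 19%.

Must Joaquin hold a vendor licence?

No — exception (c) applies; Joaquin is not required to hold a vendor licence.

Exception (a) does not apply: items are sold unlabelled.
Exception (b) requires that the seller is a natural person (not a corporation or partnership); but the seller operates through a limited company, so (b) is unavailable.
All of (c)'s requirements are met (gross monthly sales are $950, below the $990 limit; the reportable unit count is 18, under the 21 limit). As to paragraphs (g)–(m): (g) operates (a current Class C Notice is held), but is itself disapplied by (h): (h) applies — the preserves contain meat. (i) would limit (h) — a current Class G Clearance is held — but (j) sets (i) aside: (j) operates against (i): a current Schedule C Waiver is held. (k) is triggered (a current Category D Exemption Letter is held), but is itself disapplied by (l): (l) operates against (k): the coverage ratio is 19%, below the 25% limit. (m) is not engaged (there is no Provisional Exemption Letter in force), so (l) stands. (c) remains available.
Exception (d) requires that the registered capacity is at least 3,690 units; but the registered capacity is 3,490 units, short of 3,690 units, so (d) is unavailable.
Exception (e) requires that the seller displays an ingredient notice at the point of sale; but no ingredient notice is displayed, so (e) is unavailable.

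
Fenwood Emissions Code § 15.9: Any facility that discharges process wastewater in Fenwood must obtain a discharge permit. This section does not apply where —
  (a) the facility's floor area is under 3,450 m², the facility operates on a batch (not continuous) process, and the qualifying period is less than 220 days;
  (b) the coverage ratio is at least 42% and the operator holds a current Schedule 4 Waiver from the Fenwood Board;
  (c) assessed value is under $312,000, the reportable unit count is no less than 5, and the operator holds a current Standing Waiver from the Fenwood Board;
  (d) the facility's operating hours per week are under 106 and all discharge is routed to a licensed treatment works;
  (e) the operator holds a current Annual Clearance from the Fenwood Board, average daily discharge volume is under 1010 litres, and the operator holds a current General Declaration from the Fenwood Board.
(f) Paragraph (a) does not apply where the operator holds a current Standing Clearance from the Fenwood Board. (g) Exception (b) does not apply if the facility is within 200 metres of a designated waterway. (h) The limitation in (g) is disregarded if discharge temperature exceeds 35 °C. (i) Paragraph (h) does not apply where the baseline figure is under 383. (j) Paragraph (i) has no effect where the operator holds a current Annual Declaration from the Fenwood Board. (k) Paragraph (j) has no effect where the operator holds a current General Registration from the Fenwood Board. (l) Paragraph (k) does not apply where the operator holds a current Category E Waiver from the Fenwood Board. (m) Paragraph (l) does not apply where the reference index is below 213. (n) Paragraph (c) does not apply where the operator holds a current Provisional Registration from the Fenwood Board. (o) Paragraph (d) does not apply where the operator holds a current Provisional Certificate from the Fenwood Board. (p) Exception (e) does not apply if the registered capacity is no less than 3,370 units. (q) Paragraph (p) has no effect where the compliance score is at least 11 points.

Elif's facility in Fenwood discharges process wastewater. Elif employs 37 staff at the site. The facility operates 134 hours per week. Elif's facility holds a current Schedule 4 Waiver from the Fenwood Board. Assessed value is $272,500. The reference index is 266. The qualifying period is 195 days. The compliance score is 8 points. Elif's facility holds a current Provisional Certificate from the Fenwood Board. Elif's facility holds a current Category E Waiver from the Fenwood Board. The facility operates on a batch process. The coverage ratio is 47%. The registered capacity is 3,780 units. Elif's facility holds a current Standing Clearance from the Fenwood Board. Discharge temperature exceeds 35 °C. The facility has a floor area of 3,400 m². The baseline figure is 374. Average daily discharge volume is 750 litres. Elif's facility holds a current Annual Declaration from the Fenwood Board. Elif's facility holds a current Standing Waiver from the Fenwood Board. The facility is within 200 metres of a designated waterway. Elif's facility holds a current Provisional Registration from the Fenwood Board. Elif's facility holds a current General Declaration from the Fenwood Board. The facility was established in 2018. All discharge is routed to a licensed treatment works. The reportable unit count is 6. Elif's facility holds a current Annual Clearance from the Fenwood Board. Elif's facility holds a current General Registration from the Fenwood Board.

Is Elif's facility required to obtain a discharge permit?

All of (a)'s requirements are met (the facility's floor area is 3,400 m², under the 3,450 m² limit; the facility operates on a batch process; the qualifying period is 195 days, less than the 220 days limit). Turning to paragraph (f): (f) operates against (a): a current Standing Clearance is held. (a) is therefore removed.
Exception (b): the coverage ratio is 47%, meeting the 42% threshold; a current Schedule 4 Waiver is held — every condition holds. Applying paragraphs (g)–(m): (g) operates (the facility is within 200 m of a designated waterway), but is displaced by (h): (h) operates against (g): discharge temperature exceeds 35 °C. (i) operates (the baseline figure is 374, under the 383 limit), but is set aside by (j): (j) is engaged — a current Annual Declaration is held. (k) is engaged (a current General Registration is held), but yields to (l): (l) is triggered — a current Category E Waiver is held. (m), which would lift (l), does not operate here — the reference index is 266, not below 213. (b) remains available.
Exception (c): assessed value is $272,500, under the $312,000 limit; the reportable unit count is 6, meeting the 5 threshold; a current Standing Waiver is held — every condition holds. But: (n) operates against (c): a current Provisional Registration is held. Exception (c) does not apply.
Exception (d) does not apply: the facility's operating hours per week are 134, not under 106.
All of (e)'s requirements are met (a current Annual Clearance is held; average daily discharge volume is 750 litres, under the 1010 litres limit; a current General Declaration is held). Turning to paragraphs (p)–(q): (p) operates against (e): the registered capacity is 3,780 units, meeting the 3,370 units threshold. (q), which would lift (p), is not engaged — the compliance score is 8 points, short of 11 points. So (e) is unavailable.

No — exception (b) applies; Elif's facility is not required to obtain a discharge permit.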